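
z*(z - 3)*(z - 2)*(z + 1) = z^4 - 4*z^3 + z^2 + 6*z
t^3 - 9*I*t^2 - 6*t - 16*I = (t - 8*I)*(t - 2*I)*(t + I)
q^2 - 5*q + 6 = (q - 3)*(q - 2)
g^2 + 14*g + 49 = (g + 7)^2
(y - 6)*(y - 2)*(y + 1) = y^3 - 7*y^2 + 4*y + 12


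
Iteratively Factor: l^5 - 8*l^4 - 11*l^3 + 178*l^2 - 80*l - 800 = (l - 4)*(l^4 - 4*l^3 - 27*l^2 + 70*l + 200) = (l - 5)*(l - 4)*(l^3 + l^2 - 22*l - 40) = (l - 5)*(l - 4)*(l + 4)*(l^2 - 3*l - 10) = (l - 5)^2*(l - 4)*(l + 4)*(l + 2)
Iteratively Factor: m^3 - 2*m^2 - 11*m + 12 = (m - 4)*(m^2 + 2*m - 3) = (m - 4)*(m + 3)*(m - 1)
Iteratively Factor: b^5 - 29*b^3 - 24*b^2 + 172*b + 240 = (b - 3)*(b^4 + 3*b^3 - 20*b^2 - 84*b - 80) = (b - 3)*(b + 2)*(b^3 + b^2 - 22*b - 40) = (b - 3)*(b + 2)^2*(b^2 - b - 20) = (b - 5)*(b - 3)*(b + 2)^2*(b + 4)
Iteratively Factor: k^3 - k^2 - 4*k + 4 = (k + 2)*(k^2 - 3*k + 2) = (k - 2)*(k + 2)*(k - 1)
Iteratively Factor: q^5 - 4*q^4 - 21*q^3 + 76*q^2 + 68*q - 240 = (q - 3)*(q^4 - q^3 - 24*q^2 + 4*q + 80) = (q - 3)*(q + 4)*(q^3 - 5*q^2 - 4*q + 20) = (q - 5)*(q - 3)*(q + 4)*(q^2 - 4) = (q - 5)*(q - 3)*(q + 2)*(q + 4)*(q - 2)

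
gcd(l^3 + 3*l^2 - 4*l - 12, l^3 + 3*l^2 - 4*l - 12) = l^3 + 3*l^2 - 4*l - 12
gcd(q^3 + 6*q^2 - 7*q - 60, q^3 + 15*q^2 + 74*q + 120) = q^2 + 9*q + 20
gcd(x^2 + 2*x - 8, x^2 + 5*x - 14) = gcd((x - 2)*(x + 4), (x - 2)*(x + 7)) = x - 2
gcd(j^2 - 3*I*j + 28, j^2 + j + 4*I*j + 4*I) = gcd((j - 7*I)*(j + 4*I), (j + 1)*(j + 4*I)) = j + 4*I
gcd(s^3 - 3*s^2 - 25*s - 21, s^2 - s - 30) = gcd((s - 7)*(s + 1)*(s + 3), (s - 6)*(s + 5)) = 1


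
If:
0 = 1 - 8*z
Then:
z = 1/8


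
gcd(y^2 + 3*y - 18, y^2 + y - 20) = 1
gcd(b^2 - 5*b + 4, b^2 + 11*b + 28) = 1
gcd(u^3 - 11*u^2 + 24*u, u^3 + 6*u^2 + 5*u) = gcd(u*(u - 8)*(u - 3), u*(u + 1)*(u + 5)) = u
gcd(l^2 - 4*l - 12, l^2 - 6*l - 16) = l + 2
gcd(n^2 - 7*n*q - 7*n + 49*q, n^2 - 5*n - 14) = n - 7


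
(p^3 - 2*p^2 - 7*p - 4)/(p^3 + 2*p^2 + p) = (p - 4)/p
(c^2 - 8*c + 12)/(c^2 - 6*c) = (c - 2)/c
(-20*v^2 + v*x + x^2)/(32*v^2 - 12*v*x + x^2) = (5*v + x)/(-8*v + x)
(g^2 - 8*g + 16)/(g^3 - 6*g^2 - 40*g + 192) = (g - 4)/(g^2 - 2*g - 48)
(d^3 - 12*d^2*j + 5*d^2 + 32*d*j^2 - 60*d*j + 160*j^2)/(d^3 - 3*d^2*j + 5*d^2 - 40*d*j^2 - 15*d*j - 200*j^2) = (d - 4*j)/(d + 5*j)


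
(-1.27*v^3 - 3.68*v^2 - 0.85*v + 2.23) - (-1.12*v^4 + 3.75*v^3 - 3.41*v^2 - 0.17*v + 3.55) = 1.12*v^4 - 5.02*v^3 - 0.27*v^2 - 0.68*v - 1.32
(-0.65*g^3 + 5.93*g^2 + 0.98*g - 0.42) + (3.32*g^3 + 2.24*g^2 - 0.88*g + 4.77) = 2.67*g^3 + 8.17*g^2 + 0.1*g + 4.35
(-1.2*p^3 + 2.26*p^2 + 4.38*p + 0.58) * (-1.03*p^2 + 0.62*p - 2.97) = 1.236*p^5 - 3.0718*p^4 + 0.453799999999999*p^3 - 4.594*p^2 - 12.649*p - 1.7226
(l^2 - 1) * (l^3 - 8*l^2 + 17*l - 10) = l^5 - 8*l^4 + 16*l^3 - 2*l^2 - 17*l + 10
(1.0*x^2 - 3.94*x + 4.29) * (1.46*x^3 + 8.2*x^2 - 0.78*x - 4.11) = 1.46*x^5 + 2.4476*x^4 - 26.8246*x^3 + 34.1412*x^2 + 12.8472*x - 17.6319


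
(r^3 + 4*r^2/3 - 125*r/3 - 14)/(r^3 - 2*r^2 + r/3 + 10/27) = 9*(r^2 + r - 42)/(9*r^2 - 21*r + 10)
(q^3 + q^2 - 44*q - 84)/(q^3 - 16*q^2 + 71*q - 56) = (q^2 + 8*q + 12)/(q^2 - 9*q + 8)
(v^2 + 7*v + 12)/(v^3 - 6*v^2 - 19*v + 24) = (v + 4)/(v^2 - 9*v + 8)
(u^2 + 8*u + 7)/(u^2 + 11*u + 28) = (u + 1)/(u + 4)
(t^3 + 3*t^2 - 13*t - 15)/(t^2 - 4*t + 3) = (t^2 + 6*t + 5)/(t - 1)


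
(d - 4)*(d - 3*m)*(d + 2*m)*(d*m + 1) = d^4*m - d^3*m^2 - 4*d^3*m + d^3 - 6*d^2*m^3 + 4*d^2*m^2 - d^2*m - 4*d^2 + 24*d*m^3 - 6*d*m^2 + 4*d*m + 24*m^2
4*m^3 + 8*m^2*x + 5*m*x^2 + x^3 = (m + x)*(2*m + x)^2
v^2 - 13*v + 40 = (v - 8)*(v - 5)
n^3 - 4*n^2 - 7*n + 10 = (n - 5)*(n - 1)*(n + 2)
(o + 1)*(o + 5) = o^2 + 6*o + 5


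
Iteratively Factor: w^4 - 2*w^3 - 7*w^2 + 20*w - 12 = (w - 1)*(w^3 - w^2 - 8*w + 12) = (w - 1)*(w + 3)*(w^2 - 4*w + 4) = (w - 2)*(w - 1)*(w + 3)*(w - 2)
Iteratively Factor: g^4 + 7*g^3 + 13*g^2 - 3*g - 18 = (g + 3)*(g^3 + 4*g^2 + g - 6) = (g + 2)*(g + 3)*(g^2 + 2*g - 3) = (g + 2)*(g + 3)^2*(g - 1)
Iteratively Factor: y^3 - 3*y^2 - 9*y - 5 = (y + 1)*(y^2 - 4*y - 5) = (y - 5)*(y + 1)*(y + 1)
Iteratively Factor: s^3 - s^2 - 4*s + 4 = (s - 1)*(s^2 - 4) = (s - 1)*(s + 2)*(s - 2)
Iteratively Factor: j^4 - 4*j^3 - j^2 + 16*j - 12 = (j - 1)*(j^3 - 3*j^2 - 4*j + 12) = (j - 3)*(j - 1)*(j^2 - 4) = (j - 3)*(j - 1)*(j + 2)*(j - 2)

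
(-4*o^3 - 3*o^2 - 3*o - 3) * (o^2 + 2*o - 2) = -4*o^5 - 11*o^4 - o^3 - 3*o^2 + 6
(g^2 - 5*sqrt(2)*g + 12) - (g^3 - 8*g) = -g^3 + g^2 - 5*sqrt(2)*g + 8*g + 12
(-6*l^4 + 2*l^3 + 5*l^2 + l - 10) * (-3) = 18*l^4 - 6*l^3 - 15*l^2 - 3*l + 30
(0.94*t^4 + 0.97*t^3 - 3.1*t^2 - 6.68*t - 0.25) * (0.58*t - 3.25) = 0.5452*t^5 - 2.4924*t^4 - 4.9505*t^3 + 6.2006*t^2 + 21.565*t + 0.8125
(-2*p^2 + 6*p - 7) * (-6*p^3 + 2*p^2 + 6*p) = 12*p^5 - 40*p^4 + 42*p^3 + 22*p^2 - 42*p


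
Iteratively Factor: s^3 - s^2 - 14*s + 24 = (s + 4)*(s^2 - 5*s + 6) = (s - 3)*(s + 4)*(s - 2)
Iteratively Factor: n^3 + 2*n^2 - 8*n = (n)*(n^2 + 2*n - 8) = n*(n - 2)*(n + 4)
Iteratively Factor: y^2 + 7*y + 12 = (y + 4)*(y + 3)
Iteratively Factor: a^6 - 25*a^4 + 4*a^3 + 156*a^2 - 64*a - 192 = (a - 4)*(a^5 + 4*a^4 - 9*a^3 - 32*a^2 + 28*a + 48) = (a - 4)*(a + 1)*(a^4 + 3*a^3 - 12*a^2 - 20*a + 48) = (a - 4)*(a - 2)*(a + 1)*(a^3 + 5*a^2 - 2*a - 24) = (a - 4)*(a - 2)^2*(a + 1)*(a^2 + 7*a + 12) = (a - 4)*(a - 2)^2*(a + 1)*(a + 3)*(a + 4)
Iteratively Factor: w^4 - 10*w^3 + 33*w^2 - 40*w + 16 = (w - 1)*(w^3 - 9*w^2 + 24*w - 16) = (w - 4)*(w - 1)*(w^2 - 5*w + 4) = (w - 4)*(w - 1)^2*(w - 4)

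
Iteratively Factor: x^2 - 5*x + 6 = (x - 3)*(x - 2)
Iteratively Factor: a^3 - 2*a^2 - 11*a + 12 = (a - 1)*(a^2 - a - 12) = (a - 4)*(a - 1)*(a + 3)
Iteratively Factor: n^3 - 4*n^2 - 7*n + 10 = (n - 1)*(n^2 - 3*n - 10) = (n - 5)*(n - 1)*(n + 2)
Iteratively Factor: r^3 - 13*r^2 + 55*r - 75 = (r - 5)*(r^2 - 8*r + 15) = (r - 5)^2*(r - 3)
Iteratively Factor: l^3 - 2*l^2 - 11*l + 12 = (l - 1)*(l^2 - l - 12) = (l - 4)*(l - 1)*(l + 3)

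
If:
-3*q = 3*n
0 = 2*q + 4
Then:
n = 2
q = -2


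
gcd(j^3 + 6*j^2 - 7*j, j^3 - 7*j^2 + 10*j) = j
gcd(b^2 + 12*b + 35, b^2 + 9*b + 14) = b + 7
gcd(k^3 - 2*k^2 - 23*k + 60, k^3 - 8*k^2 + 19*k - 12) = k^2 - 7*k + 12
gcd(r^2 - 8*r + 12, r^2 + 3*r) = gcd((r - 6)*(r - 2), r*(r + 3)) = 1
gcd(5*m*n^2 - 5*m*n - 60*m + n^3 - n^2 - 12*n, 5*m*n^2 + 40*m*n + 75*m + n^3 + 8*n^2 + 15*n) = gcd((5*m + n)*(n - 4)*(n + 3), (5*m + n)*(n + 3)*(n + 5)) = 5*m*n + 15*m + n^2 + 3*n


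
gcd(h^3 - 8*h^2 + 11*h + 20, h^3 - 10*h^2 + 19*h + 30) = h^2 - 4*h - 5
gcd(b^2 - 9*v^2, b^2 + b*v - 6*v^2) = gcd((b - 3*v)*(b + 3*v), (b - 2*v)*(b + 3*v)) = b + 3*v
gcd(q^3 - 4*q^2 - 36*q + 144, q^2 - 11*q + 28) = q - 4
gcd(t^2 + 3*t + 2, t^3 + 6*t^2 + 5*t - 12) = 1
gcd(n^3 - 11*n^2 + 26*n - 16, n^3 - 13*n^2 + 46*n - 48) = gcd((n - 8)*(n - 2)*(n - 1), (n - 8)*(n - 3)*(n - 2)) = n^2 - 10*n + 16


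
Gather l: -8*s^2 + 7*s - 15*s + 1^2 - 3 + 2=-8*s^2 - 8*s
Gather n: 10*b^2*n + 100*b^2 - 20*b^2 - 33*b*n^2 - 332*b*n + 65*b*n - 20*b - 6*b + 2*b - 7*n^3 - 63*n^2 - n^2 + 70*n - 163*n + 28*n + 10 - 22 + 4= 80*b^2 - 24*b - 7*n^3 + n^2*(-33*b - 64) + n*(10*b^2 - 267*b - 65) - 8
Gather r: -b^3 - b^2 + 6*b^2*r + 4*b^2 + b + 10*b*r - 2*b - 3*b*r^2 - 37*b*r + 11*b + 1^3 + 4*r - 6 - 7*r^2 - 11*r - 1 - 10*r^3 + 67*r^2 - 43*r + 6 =-b^3 + 3*b^2 + 10*b - 10*r^3 + r^2*(60 - 3*b) + r*(6*b^2 - 27*b - 50)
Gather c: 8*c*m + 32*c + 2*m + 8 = c*(8*m + 32) + 2*m + 8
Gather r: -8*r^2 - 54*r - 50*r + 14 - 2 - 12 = -8*r^2 - 104*r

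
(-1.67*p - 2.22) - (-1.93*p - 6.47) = 0.26*p + 4.25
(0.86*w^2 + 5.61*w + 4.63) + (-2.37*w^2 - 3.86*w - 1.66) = -1.51*w^2 + 1.75*w + 2.97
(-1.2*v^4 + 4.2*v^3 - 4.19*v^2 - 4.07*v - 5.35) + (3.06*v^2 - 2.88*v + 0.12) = -1.2*v^4 + 4.2*v^3 - 1.13*v^2 - 6.95*v - 5.23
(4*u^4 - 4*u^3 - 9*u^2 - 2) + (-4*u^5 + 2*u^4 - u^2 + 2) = -4*u^5 + 6*u^4 - 4*u^3 - 10*u^2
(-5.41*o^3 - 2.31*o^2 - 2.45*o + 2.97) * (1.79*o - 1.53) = -9.6839*o^4 + 4.1424*o^3 - 0.8512*o^2 + 9.0648*o - 4.5441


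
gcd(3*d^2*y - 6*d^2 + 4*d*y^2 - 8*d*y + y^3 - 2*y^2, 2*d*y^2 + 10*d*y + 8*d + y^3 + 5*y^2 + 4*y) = 1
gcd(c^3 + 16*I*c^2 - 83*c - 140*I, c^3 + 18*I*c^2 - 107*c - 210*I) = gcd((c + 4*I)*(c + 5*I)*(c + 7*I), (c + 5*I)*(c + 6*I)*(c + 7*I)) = c^2 + 12*I*c - 35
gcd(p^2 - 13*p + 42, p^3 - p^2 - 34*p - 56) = p - 7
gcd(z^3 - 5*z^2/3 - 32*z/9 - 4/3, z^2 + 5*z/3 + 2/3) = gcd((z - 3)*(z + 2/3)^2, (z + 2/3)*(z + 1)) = z + 2/3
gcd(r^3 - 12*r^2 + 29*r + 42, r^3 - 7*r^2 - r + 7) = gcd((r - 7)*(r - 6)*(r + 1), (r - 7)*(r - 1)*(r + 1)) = r^2 - 6*r - 7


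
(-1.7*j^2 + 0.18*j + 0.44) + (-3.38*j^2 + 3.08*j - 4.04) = -5.08*j^2 + 3.26*j - 3.6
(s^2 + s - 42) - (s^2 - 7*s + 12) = 8*s - 54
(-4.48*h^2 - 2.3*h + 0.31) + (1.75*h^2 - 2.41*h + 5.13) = -2.73*h^2 - 4.71*h + 5.44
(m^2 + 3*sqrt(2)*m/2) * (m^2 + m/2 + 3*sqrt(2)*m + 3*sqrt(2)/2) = m^4 + m^3/2 + 9*sqrt(2)*m^3/2 + 9*sqrt(2)*m^2/4 + 9*m^2 + 9*m/2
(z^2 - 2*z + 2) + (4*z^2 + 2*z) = 5*z^2 + 2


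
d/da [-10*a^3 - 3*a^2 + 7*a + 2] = -30*a^2 - 6*a + 7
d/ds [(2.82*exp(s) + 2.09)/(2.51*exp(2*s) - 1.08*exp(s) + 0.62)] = (-7.0782*exp(2*s) - 10.4918*exp(s) + 4.0056)*exp(s)/(6.3001*exp(4*s) - 5.4216*exp(3*s) + 4.2788*exp(2*s) - 1.3392*exp(s) + 0.3844)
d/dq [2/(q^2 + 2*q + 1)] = 4*(-q - 1)/(q^2 + 2*q + 1)^2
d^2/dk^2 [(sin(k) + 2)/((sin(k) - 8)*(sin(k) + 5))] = -(sin(k)^5 + 11*sin(k)^4 + 220*sin(k)^3 + 206*sin(k)^2 + 1156*sin(k) + 44)/((sin(k) - 8)^3*(sin(k) + 5)^3)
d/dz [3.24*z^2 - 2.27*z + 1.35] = 6.48*z - 2.27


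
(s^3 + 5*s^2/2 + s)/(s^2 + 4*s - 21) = s*(2*s^2 + 5*s + 2)/(2*(s^2 + 4*s - 21))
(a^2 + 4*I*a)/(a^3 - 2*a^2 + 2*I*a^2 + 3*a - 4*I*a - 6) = a*(a + 4*I)/(a^3 + 2*a^2*(-1 + I) + a*(3 - 4*I) - 6)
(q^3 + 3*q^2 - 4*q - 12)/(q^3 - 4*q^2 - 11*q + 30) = (q + 2)/(q - 5)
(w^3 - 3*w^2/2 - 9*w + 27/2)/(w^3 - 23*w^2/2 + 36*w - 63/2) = (w + 3)/(w - 7)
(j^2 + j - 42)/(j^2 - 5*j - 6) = (j + 7)/(j + 1)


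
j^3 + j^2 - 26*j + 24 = (j - 4)*(j - 1)*(j + 6)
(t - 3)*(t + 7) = t^2 + 4*t - 21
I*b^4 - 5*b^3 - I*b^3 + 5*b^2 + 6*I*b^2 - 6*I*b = b*(b - I)*(b + 6*I)*(I*b - I)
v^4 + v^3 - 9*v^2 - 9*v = v*(v - 3)*(v + 1)*(v + 3)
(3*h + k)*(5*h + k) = 15*h^2 + 8*h*k + k^2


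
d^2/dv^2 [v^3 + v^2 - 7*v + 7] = 6*v + 2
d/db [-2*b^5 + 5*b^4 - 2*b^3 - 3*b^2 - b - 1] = -10*b^4 + 20*b^3 - 6*b^2 - 6*b - 1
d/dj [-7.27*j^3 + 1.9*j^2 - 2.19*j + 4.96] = -21.81*j^2 + 3.8*j - 2.19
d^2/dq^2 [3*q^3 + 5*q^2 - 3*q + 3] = 18*q + 10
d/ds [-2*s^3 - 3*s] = -6*s^2 - 3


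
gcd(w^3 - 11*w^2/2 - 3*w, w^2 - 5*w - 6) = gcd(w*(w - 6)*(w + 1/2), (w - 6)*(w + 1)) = w - 6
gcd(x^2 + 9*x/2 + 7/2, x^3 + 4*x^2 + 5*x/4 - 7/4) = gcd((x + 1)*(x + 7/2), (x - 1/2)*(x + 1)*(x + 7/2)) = x^2 + 9*x/2 + 7/2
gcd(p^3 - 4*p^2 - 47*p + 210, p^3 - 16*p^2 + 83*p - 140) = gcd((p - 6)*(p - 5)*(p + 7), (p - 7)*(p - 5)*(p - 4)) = p - 5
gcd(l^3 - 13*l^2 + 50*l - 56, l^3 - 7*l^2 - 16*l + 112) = l^2 - 11*l + 28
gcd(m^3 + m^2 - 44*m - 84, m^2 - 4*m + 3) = 1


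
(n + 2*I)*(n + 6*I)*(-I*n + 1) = -I*n^3 + 9*n^2 + 20*I*n - 12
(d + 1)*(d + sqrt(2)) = d^2 + d + sqrt(2)*d + sqrt(2)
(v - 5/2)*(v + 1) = v^2 - 3*v/2 - 5/2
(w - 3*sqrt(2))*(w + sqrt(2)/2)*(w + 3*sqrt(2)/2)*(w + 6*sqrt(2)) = w^4 + 5*sqrt(2)*w^3 - 45*w^2/2 - 135*sqrt(2)*w/2 - 54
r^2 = r^2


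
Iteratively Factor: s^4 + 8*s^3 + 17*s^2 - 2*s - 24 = (s + 2)*(s^3 + 6*s^2 + 5*s - 12) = (s + 2)*(s + 4)*(s^2 + 2*s - 3) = (s - 1)*(s + 2)*(s + 4)*(s + 3)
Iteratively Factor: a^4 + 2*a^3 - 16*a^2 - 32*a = (a + 2)*(a^3 - 16*a) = a*(a + 2)*(a^2 - 16) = a*(a - 4)*(a + 2)*(a + 4)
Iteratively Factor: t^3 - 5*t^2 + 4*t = (t)*(t^2 - 5*t + 4) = t*(t - 1)*(t - 4)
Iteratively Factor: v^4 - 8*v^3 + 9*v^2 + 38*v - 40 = (v - 5)*(v^3 - 3*v^2 - 6*v + 8) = (v - 5)*(v - 4)*(v^2 + v - 2) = (v - 5)*(v - 4)*(v - 1)*(v + 2)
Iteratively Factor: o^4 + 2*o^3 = (o)*(o^3 + 2*o^2) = o*(o + 2)*(o^2) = o^2*(o + 2)*(o)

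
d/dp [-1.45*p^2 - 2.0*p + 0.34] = -2.9*p - 2.0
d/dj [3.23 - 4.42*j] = -4.42000000000000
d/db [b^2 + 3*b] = 2*b + 3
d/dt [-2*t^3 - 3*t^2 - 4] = 6*t*(-t - 1)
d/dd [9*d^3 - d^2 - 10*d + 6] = 27*d^2 - 2*d - 10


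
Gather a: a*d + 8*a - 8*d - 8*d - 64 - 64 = a*(d + 8) - 16*d - 128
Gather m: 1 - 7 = -6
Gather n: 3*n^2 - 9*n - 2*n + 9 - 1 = 3*n^2 - 11*n + 8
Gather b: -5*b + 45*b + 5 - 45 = 40*b - 40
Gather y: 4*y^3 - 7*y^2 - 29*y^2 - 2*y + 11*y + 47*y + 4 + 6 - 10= 4*y^3 - 36*y^2 + 56*y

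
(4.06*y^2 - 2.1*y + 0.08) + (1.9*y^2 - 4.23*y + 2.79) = 5.96*y^2 - 6.33*y + 2.87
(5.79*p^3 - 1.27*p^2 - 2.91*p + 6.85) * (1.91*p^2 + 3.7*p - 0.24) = 11.0589*p^5 + 18.9973*p^4 - 11.6467*p^3 + 2.6213*p^2 + 26.0434*p - 1.644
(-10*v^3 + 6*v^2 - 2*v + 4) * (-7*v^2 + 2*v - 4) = 70*v^5 - 62*v^4 + 66*v^3 - 56*v^2 + 16*v - 16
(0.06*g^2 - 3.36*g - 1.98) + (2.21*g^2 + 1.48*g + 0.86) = 2.27*g^2 - 1.88*g - 1.12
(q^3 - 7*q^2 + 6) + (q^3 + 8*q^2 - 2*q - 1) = 2*q^3 + q^2 - 2*q + 5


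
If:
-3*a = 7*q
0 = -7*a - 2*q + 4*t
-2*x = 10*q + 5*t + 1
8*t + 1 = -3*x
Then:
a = 28/403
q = -12/403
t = 43/403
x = -249/403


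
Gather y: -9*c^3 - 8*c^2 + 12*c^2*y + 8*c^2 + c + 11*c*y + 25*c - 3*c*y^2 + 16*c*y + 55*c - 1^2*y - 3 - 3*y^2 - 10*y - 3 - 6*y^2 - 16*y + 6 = -9*c^3 + 81*c + y^2*(-3*c - 9) + y*(12*c^2 + 27*c - 27)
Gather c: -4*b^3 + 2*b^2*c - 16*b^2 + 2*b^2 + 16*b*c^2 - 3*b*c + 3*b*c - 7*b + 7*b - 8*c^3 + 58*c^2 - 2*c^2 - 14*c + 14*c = -4*b^3 + 2*b^2*c - 14*b^2 - 8*c^3 + c^2*(16*b + 56)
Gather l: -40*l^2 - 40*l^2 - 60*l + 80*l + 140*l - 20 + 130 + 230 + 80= -80*l^2 + 160*l + 420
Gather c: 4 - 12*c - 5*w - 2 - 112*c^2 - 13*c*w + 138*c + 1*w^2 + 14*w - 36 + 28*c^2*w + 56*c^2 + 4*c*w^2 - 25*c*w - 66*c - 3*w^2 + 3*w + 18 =c^2*(28*w - 56) + c*(4*w^2 - 38*w + 60) - 2*w^2 + 12*w - 16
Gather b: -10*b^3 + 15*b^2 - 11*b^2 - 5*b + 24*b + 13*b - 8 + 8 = -10*b^3 + 4*b^2 + 32*b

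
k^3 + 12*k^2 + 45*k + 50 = (k + 2)*(k + 5)^2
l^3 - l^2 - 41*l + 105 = (l - 5)*(l - 3)*(l + 7)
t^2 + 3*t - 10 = (t - 2)*(t + 5)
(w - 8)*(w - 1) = w^2 - 9*w + 8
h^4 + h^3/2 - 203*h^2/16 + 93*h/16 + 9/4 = (h - 3)*(h - 3/4)*(h + 1/4)*(h + 4)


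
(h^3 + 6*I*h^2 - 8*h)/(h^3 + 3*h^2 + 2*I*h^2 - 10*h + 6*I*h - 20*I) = h*(h + 4*I)/(h^2 + 3*h - 10)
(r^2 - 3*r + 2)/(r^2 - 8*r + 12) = (r - 1)/(r - 6)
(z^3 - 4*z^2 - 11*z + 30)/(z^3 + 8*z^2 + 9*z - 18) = (z^2 - 7*z + 10)/(z^2 + 5*z - 6)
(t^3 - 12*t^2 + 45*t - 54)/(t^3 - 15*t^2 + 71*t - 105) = (t^2 - 9*t + 18)/(t^2 - 12*t + 35)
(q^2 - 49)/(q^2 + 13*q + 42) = (q - 7)/(q + 6)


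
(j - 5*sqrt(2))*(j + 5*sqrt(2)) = j^2 - 50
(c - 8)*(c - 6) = c^2 - 14*c + 48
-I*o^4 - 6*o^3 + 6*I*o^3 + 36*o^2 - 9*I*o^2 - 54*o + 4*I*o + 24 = (o - 4)*(o - 1)*(o - 6*I)*(-I*o + I)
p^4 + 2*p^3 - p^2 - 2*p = p*(p - 1)*(p + 1)*(p + 2)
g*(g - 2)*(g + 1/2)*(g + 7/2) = g^4 + 2*g^3 - 25*g^2/4 - 7*g/2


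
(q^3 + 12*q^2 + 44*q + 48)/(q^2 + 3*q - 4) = (q^2 + 8*q + 12)/(q - 1)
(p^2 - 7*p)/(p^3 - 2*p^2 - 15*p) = (7 - p)/(-p^2 + 2*p + 15)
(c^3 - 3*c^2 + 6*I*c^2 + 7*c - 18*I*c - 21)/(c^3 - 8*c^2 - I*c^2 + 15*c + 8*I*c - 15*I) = (c + 7*I)/(c - 5)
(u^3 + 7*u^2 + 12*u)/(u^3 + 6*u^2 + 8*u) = (u + 3)/(u + 2)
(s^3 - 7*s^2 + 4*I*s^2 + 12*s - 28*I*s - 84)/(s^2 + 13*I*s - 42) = (s^2 - s*(7 + 2*I) + 14*I)/(s + 7*I)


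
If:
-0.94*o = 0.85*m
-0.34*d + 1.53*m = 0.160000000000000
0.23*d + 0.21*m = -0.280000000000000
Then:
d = -1.09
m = -0.14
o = 0.12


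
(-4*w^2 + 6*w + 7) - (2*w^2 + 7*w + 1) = -6*w^2 - w + 6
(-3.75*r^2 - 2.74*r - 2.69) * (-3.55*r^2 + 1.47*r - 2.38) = 13.3125*r^4 + 4.2145*r^3 + 14.4467*r^2 + 2.5669*r + 6.4022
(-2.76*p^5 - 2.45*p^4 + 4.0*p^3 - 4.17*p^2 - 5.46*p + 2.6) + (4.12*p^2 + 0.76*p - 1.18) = -2.76*p^5 - 2.45*p^4 + 4.0*p^3 - 0.0499999999999998*p^2 - 4.7*p + 1.42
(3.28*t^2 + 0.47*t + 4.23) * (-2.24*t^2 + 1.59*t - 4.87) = -7.3472*t^4 + 4.1624*t^3 - 24.7015*t^2 + 4.4368*t - 20.6001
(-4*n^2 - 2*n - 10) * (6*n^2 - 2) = -24*n^4 - 12*n^3 - 52*n^2 + 4*n + 20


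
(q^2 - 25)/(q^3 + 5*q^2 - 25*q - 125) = 1/(q + 5)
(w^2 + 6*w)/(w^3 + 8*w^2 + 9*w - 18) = w/(w^2 + 2*w - 3)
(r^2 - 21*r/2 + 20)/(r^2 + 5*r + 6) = (r^2 - 21*r/2 + 20)/(r^2 + 5*r + 6)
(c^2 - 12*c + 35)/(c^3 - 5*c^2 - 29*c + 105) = (c - 5)/(c^2 + 2*c - 15)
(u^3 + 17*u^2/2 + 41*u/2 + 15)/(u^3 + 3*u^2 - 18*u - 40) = (u + 3/2)/(u - 4)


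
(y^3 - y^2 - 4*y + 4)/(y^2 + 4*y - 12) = (y^2 + y - 2)/(y + 6)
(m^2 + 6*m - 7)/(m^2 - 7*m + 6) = (m + 7)/(m - 6)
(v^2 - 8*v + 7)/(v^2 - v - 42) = (v - 1)/(v + 6)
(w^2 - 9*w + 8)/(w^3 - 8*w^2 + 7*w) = (w - 8)/(w*(w - 7))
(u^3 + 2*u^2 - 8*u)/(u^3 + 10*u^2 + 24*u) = (u - 2)/(u + 6)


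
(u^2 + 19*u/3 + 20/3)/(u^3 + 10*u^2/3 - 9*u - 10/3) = (3*u + 4)/(3*u^2 - 5*u - 2)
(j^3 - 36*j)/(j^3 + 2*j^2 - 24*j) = (j - 6)/(j - 4)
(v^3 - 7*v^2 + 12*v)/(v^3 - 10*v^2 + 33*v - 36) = v/(v - 3)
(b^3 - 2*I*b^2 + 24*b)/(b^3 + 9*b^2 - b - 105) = b*(b^2 - 2*I*b + 24)/(b^3 + 9*b^2 - b - 105)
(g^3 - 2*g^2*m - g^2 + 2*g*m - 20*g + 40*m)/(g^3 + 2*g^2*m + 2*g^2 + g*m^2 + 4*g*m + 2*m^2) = (g^3 - 2*g^2*m - g^2 + 2*g*m - 20*g + 40*m)/(g^3 + 2*g^2*m + 2*g^2 + g*m^2 + 4*g*m + 2*m^2)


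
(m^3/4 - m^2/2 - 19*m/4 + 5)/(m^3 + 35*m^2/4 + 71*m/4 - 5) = (m^2 - 6*m + 5)/(4*m^2 + 19*m - 5)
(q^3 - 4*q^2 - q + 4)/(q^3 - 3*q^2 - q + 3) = (q - 4)/(q - 3)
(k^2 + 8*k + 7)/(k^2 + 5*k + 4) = (k + 7)/(k + 4)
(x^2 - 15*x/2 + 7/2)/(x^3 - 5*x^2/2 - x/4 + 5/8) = 4*(x - 7)/(4*x^2 - 8*x - 5)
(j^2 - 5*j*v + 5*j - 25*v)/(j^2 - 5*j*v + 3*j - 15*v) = (j + 5)/(j + 3)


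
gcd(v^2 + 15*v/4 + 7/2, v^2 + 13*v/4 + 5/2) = v + 2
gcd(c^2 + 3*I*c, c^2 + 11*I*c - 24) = c + 3*I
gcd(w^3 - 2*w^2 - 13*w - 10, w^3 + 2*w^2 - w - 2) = w^2 + 3*w + 2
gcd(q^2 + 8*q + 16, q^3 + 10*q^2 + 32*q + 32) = q^2 + 8*q + 16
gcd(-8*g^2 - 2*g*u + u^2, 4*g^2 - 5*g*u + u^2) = -4*g + u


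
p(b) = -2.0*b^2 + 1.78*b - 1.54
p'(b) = 1.78 - 4.0*b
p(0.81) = -1.41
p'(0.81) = -1.46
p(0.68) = -1.25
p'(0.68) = -0.94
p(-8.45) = -159.39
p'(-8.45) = 35.58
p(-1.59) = -9.43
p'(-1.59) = 8.14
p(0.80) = -1.40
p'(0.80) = -1.42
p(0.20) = -1.26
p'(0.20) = 0.98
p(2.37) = -8.56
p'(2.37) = -7.70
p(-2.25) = -15.67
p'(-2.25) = 10.78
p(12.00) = -268.18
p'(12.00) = -46.22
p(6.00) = -62.86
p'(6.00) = -22.22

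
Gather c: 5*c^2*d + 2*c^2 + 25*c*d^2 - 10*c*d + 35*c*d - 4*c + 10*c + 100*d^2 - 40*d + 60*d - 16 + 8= c^2*(5*d + 2) + c*(25*d^2 + 25*d + 6) + 100*d^2 + 20*d - 8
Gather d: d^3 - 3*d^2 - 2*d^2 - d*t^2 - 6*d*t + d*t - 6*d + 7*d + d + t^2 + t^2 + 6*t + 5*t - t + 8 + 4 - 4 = d^3 - 5*d^2 + d*(-t^2 - 5*t + 2) + 2*t^2 + 10*t + 8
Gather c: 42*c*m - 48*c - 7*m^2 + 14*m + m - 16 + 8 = c*(42*m - 48) - 7*m^2 + 15*m - 8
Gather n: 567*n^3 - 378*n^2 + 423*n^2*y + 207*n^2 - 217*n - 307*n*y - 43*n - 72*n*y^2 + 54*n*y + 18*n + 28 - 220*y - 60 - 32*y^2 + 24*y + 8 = 567*n^3 + n^2*(423*y - 171) + n*(-72*y^2 - 253*y - 242) - 32*y^2 - 196*y - 24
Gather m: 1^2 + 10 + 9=20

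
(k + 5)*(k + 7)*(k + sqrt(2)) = k^3 + sqrt(2)*k^2 + 12*k^2 + 12*sqrt(2)*k + 35*k + 35*sqrt(2)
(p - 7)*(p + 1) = p^2 - 6*p - 7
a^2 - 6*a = a*(a - 6)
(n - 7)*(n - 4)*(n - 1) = n^3 - 12*n^2 + 39*n - 28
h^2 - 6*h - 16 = (h - 8)*(h + 2)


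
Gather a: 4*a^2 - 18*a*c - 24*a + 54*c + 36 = 4*a^2 + a*(-18*c - 24) + 54*c + 36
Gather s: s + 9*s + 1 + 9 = 10*s + 10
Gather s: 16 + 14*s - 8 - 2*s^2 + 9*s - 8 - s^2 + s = -3*s^2 + 24*s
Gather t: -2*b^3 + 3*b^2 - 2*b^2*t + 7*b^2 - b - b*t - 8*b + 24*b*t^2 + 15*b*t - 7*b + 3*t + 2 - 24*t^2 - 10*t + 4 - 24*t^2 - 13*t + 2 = -2*b^3 + 10*b^2 - 16*b + t^2*(24*b - 48) + t*(-2*b^2 + 14*b - 20) + 8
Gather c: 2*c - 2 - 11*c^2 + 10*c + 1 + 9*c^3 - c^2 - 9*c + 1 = 9*c^3 - 12*c^2 + 3*c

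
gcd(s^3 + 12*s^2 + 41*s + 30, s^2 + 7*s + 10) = s + 5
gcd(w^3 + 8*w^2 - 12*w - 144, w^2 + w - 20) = w - 4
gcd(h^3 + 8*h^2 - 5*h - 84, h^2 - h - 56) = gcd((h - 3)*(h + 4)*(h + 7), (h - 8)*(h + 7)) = h + 7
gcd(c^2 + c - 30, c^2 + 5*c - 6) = c + 6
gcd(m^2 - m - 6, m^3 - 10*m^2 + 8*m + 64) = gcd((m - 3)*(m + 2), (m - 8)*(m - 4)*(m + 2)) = m + 2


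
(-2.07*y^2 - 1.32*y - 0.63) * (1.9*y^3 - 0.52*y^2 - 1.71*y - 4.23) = -3.933*y^5 - 1.4316*y^4 + 3.0291*y^3 + 11.3409*y^2 + 6.6609*y + 2.6649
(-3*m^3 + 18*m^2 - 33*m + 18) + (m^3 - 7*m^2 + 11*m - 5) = -2*m^3 + 11*m^2 - 22*m + 13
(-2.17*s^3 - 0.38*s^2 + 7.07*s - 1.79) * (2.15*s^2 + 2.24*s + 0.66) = -4.6655*s^5 - 5.6778*s^4 + 12.9171*s^3 + 11.7375*s^2 + 0.6566*s - 1.1814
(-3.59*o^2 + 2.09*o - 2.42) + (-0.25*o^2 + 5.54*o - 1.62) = -3.84*o^2 + 7.63*o - 4.04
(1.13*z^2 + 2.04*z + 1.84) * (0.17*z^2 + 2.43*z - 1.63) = 0.1921*z^4 + 3.0927*z^3 + 3.4281*z^2 + 1.146*z - 2.9992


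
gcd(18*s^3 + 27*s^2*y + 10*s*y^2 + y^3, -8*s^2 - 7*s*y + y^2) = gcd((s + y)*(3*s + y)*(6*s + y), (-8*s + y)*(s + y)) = s + y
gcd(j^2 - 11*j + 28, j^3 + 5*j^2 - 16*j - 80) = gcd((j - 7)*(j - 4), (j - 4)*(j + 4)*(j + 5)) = j - 4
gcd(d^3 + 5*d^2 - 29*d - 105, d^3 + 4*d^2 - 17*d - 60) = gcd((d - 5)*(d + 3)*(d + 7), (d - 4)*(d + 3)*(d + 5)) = d + 3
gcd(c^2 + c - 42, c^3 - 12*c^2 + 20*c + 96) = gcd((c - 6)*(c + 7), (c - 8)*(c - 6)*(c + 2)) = c - 6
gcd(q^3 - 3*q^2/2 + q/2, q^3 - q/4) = q^2 - q/2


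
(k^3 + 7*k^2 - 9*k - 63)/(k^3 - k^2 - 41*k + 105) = (k + 3)/(k - 5)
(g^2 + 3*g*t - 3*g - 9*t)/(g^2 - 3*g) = (g + 3*t)/g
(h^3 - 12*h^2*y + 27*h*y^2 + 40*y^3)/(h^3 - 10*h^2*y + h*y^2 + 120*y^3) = (h + y)/(h + 3*y)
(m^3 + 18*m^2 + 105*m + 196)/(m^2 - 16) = (m^2 + 14*m + 49)/(m - 4)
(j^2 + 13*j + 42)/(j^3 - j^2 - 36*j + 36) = (j + 7)/(j^2 - 7*j + 6)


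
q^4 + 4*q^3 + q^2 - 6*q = q*(q - 1)*(q + 2)*(q + 3)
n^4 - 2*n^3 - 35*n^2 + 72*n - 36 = (n - 6)*(n - 1)^2*(n + 6)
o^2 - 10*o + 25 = (o - 5)^2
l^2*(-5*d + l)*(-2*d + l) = 10*d^2*l^2 - 7*d*l^3 + l^4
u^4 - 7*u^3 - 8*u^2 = u^2*(u - 8)*(u + 1)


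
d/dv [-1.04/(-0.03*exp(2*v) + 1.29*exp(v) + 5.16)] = (1.3416 - 0.0624*exp(v))*exp(v)/(-0.03*exp(2*v) + 1.29*exp(v) + 5.16)^2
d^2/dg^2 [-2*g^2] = -4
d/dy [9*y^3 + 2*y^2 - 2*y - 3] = 27*y^2 + 4*y - 2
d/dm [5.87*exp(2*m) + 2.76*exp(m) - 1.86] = (11.74*exp(m) + 2.76)*exp(m)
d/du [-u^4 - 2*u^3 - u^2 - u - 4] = -4*u^3 - 6*u^2 - 2*u - 1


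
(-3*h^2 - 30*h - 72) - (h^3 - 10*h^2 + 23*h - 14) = -h^3 + 7*h^2 - 53*h - 58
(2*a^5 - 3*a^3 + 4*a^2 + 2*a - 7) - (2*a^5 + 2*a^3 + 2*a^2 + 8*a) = -5*a^3 + 2*a^2 - 6*a - 7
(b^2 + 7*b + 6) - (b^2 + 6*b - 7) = b + 13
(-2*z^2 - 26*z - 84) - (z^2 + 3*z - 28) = -3*z^2 - 29*z - 56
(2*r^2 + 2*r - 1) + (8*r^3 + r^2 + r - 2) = 8*r^3 + 3*r^2 + 3*r - 3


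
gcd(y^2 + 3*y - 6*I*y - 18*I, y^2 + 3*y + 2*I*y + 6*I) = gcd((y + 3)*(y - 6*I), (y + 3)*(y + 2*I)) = y + 3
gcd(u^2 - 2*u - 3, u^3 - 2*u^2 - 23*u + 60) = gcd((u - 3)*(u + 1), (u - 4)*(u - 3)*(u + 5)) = u - 3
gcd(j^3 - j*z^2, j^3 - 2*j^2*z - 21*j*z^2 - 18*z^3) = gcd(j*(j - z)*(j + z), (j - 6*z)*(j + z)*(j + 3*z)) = j + z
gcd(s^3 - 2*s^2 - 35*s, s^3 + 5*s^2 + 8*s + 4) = 1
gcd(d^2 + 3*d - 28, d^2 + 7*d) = d + 7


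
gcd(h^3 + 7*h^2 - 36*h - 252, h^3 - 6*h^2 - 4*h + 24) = h - 6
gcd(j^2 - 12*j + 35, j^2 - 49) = j - 7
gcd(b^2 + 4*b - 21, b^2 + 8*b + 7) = b + 7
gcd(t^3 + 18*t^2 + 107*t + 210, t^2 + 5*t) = t + 5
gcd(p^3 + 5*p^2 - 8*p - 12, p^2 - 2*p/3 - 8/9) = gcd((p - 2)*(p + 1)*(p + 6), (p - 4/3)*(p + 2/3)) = 1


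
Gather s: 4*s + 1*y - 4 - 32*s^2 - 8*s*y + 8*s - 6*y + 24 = -32*s^2 + s*(12 - 8*y) - 5*y + 20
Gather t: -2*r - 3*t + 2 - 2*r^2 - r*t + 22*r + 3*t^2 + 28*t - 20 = -2*r^2 + 20*r + 3*t^2 + t*(25 - r) - 18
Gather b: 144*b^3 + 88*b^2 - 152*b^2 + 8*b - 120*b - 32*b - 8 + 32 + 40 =144*b^3 - 64*b^2 - 144*b + 64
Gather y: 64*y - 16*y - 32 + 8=48*y - 24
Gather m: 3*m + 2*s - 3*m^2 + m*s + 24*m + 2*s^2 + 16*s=-3*m^2 + m*(s + 27) + 2*s^2 + 18*s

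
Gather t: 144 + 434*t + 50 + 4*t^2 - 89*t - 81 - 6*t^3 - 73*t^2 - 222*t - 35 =-6*t^3 - 69*t^2 + 123*t + 78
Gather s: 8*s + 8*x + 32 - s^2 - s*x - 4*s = -s^2 + s*(4 - x) + 8*x + 32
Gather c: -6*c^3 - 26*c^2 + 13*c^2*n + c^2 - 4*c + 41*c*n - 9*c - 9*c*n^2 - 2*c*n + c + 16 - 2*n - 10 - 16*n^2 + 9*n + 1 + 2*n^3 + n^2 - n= -6*c^3 + c^2*(13*n - 25) + c*(-9*n^2 + 39*n - 12) + 2*n^3 - 15*n^2 + 6*n + 7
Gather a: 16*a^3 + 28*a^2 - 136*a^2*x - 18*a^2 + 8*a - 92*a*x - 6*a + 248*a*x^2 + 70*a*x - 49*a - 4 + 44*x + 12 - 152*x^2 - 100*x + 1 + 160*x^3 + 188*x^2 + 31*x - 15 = 16*a^3 + a^2*(10 - 136*x) + a*(248*x^2 - 22*x - 47) + 160*x^3 + 36*x^2 - 25*x - 6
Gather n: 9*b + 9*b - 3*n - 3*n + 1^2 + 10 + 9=18*b - 6*n + 20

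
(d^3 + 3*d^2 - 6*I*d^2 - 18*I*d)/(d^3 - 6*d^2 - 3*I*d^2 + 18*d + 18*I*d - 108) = d*(d + 3)/(d^2 + 3*d*(-2 + I) - 18*I)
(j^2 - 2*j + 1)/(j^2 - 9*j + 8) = (j - 1)/(j - 8)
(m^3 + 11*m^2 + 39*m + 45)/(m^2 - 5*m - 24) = (m^2 + 8*m + 15)/(m - 8)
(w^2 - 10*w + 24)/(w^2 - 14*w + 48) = (w - 4)/(w - 8)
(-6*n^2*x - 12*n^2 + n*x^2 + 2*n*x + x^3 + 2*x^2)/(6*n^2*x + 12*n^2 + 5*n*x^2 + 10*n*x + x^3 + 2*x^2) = (-2*n + x)/(2*n + x)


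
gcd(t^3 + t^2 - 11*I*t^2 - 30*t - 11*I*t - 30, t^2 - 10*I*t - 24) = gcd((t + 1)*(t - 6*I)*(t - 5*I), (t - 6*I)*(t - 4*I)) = t - 6*I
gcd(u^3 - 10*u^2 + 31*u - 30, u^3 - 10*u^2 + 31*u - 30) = u^3 - 10*u^2 + 31*u - 30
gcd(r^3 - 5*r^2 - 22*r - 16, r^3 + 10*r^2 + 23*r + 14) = r^2 + 3*r + 2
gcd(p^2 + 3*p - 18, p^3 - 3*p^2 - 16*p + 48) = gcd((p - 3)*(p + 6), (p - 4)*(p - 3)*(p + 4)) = p - 3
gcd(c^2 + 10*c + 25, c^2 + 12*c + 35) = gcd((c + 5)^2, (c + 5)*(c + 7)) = c + 5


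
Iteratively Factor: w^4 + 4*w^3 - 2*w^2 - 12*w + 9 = (w + 3)*(w^3 + w^2 - 5*w + 3) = (w - 1)*(w + 3)*(w^2 + 2*w - 3) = (w - 1)^2*(w + 3)*(w + 3)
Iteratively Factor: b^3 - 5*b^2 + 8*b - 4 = (b - 2)*(b^2 - 3*b + 2) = (b - 2)*(b - 1)*(b - 2)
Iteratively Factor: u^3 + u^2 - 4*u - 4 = (u + 1)*(u^2 - 4) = (u + 1)*(u + 2)*(u - 2)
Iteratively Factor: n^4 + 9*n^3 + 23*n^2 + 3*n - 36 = (n + 3)*(n^3 + 6*n^2 + 5*n - 12) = (n + 3)*(n + 4)*(n^2 + 2*n - 3) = (n - 1)*(n + 3)*(n + 4)*(n + 3)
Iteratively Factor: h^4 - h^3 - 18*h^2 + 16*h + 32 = (h + 4)*(h^3 - 5*h^2 + 2*h + 8) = (h - 4)*(h + 4)*(h^2 - h - 2) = (h - 4)*(h + 1)*(h + 4)*(h - 2)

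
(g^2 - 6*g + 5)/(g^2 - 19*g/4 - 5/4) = 4*(g - 1)/(4*g + 1)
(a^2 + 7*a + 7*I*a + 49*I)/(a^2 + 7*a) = (a + 7*I)/a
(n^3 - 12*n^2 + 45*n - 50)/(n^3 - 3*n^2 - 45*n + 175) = (n - 2)/(n + 7)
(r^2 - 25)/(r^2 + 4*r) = (r^2 - 25)/(r*(r + 4))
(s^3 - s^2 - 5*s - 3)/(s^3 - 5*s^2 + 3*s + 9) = (s + 1)/(s - 3)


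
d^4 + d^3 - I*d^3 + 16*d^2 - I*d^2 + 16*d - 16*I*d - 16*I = (d + 1)*(d - 4*I)*(d - I)*(d + 4*I)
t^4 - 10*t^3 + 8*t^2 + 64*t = t*(t - 8)*(t - 4)*(t + 2)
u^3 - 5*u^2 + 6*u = u*(u - 3)*(u - 2)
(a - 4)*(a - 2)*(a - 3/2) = a^3 - 15*a^2/2 + 17*a - 12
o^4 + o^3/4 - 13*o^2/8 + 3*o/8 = o*(o - 1)*(o - 1/4)*(o + 3/2)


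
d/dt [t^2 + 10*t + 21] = 2*t + 10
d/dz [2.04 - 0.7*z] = -0.700000000000000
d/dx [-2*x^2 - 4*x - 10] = -4*x - 4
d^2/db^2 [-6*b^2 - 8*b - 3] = -12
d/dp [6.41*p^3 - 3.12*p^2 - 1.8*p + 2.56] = 19.23*p^2 - 6.24*p - 1.8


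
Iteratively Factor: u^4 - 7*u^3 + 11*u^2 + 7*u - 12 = (u - 3)*(u^3 - 4*u^2 - u + 4) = (u - 3)*(u + 1)*(u^2 - 5*u + 4) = (u - 4)*(u - 3)*(u + 1)*(u - 1)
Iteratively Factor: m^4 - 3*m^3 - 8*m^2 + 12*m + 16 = (m - 2)*(m^3 - m^2 - 10*m - 8) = (m - 4)*(m - 2)*(m^2 + 3*m + 2) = (m - 4)*(m - 2)*(m + 2)*(m + 1)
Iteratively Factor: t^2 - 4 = (t + 2)*(t - 2)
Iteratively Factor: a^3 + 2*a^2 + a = (a + 1)*(a^2 + a) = (a + 1)^2*(a)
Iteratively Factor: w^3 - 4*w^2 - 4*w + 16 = (w - 2)*(w^2 - 2*w - 8) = (w - 4)*(w - 2)*(w + 2)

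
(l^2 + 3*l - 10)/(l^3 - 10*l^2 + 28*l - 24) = (l + 5)/(l^2 - 8*l + 12)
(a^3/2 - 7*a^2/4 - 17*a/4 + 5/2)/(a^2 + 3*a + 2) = (2*a^2 - 11*a + 5)/(4*(a + 1))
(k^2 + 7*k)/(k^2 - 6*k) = (k + 7)/(k - 6)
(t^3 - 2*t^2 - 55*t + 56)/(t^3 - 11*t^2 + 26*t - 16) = (t + 7)/(t - 2)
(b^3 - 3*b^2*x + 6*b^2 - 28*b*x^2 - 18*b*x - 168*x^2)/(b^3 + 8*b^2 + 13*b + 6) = (b^2 - 3*b*x - 28*x^2)/(b^2 + 2*b + 1)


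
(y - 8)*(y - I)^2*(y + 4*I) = y^4 - 8*y^3 + 2*I*y^3 + 7*y^2 - 16*I*y^2 - 56*y - 4*I*y + 32*I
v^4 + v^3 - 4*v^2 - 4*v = v*(v - 2)*(v + 1)*(v + 2)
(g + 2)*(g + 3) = g^2 + 5*g + 6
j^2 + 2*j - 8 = (j - 2)*(j + 4)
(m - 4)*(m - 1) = m^2 - 5*m + 4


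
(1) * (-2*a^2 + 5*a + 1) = -2*a^2 + 5*a + 1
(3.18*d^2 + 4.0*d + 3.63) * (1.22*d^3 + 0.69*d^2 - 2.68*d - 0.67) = 3.8796*d^5 + 7.0742*d^4 - 1.3338*d^3 - 10.3459*d^2 - 12.4084*d - 2.4321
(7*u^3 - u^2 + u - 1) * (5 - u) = -7*u^4 + 36*u^3 - 6*u^2 + 6*u - 5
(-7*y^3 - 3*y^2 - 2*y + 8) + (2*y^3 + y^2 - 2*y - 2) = -5*y^3 - 2*y^2 - 4*y + 6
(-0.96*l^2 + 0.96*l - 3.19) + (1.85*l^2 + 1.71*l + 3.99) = 0.89*l^2 + 2.67*l + 0.8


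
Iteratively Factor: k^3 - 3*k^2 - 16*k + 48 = (k - 3)*(k^2 - 16) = (k - 4)*(k - 3)*(k + 4)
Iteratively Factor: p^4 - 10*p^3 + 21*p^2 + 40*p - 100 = (p - 5)*(p^3 - 5*p^2 - 4*p + 20) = (p - 5)*(p - 2)*(p^2 - 3*p - 10) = (p - 5)^2*(p - 2)*(p + 2)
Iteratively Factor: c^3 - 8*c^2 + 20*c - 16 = (c - 2)*(c^2 - 6*c + 8) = (c - 2)^2*(c - 4)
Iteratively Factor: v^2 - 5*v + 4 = (v - 4)*(v - 1)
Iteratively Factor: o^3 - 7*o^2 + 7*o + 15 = (o + 1)*(o^2 - 8*o + 15) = (o - 3)*(o + 1)*(o - 5)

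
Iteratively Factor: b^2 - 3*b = (b)*(b - 3)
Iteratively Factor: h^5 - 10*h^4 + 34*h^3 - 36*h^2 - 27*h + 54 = (h - 3)*(h^4 - 7*h^3 + 13*h^2 + 3*h - 18) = (h - 3)^2*(h^3 - 4*h^2 + h + 6) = (h - 3)^3*(h^2 - h - 2) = (h - 3)^3*(h - 2)*(h + 1)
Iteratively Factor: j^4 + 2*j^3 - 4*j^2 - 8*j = (j + 2)*(j^3 - 4*j) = j*(j + 2)*(j^2 - 4) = j*(j + 2)^2*(j - 2)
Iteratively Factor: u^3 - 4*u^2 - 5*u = (u)*(u^2 - 4*u - 5) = u*(u + 1)*(u - 5)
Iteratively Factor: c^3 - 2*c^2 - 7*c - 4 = (c + 1)*(c^2 - 3*c - 4) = (c + 1)^2*(c - 4)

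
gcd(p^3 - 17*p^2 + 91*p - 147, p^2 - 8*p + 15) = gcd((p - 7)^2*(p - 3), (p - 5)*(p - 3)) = p - 3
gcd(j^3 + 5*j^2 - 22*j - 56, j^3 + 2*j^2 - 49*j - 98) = j^2 + 9*j + 14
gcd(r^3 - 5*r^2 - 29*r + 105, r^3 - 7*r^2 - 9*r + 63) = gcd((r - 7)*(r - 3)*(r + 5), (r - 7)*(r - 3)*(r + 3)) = r^2 - 10*r + 21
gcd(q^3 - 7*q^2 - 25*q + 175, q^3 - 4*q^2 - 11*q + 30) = q - 5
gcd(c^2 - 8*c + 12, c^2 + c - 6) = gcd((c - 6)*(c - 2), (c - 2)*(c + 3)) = c - 2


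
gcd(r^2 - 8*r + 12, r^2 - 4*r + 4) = r - 2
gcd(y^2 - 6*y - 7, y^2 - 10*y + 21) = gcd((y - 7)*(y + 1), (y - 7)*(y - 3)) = y - 7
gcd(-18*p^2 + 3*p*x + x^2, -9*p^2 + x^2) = -3*p + x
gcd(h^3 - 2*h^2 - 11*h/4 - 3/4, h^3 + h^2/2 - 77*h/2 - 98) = 1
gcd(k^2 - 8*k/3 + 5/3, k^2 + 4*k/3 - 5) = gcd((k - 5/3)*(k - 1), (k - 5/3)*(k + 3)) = k - 5/3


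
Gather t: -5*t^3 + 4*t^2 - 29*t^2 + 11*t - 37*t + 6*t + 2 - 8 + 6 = -5*t^3 - 25*t^2 - 20*t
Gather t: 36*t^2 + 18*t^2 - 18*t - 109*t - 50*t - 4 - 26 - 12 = 54*t^2 - 177*t - 42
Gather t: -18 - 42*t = -42*t - 18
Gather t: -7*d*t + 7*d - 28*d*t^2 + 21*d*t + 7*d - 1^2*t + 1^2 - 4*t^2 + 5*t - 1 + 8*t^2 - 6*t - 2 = 14*d + t^2*(4 - 28*d) + t*(14*d - 2) - 2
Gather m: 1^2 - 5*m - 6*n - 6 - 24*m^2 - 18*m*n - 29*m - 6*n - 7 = -24*m^2 + m*(-18*n - 34) - 12*n - 12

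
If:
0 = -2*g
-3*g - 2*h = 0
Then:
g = 0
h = 0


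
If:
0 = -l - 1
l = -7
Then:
No Solution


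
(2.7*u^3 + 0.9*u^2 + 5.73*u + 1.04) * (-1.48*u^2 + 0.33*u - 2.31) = -3.996*u^5 - 0.441*u^4 - 14.4204*u^3 - 1.7273*u^2 - 12.8931*u - 2.4024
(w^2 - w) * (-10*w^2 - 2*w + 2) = -10*w^4 + 8*w^3 + 4*w^2 - 2*w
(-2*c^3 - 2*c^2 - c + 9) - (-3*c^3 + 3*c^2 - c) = c^3 - 5*c^2 + 9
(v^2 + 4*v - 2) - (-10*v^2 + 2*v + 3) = 11*v^2 + 2*v - 5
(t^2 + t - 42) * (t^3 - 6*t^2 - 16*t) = t^5 - 5*t^4 - 64*t^3 + 236*t^2 + 672*t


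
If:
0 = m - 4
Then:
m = 4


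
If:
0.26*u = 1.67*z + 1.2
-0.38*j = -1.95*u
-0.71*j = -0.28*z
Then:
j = -0.29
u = -0.06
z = -0.73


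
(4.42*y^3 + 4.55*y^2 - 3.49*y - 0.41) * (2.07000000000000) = 9.1494*y^3 + 9.4185*y^2 - 7.2243*y - 0.8487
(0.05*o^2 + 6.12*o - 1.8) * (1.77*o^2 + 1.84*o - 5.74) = 0.0885*o^4 + 10.9244*o^3 + 7.7878*o^2 - 38.4408*o + 10.332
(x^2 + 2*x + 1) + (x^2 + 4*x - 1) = 2*x^2 + 6*x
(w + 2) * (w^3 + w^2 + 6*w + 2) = w^4 + 3*w^3 + 8*w^2 + 14*w + 4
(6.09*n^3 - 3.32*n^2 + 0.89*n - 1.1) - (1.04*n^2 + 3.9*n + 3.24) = 6.09*n^3 - 4.36*n^2 - 3.01*n - 4.34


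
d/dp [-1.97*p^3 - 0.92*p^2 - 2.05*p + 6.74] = -5.91*p^2 - 1.84*p - 2.05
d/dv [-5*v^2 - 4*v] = -10*v - 4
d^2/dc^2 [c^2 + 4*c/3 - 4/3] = 2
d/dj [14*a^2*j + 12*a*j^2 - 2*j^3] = 14*a^2 + 24*a*j - 6*j^2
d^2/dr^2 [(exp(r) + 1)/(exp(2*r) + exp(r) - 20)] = (exp(4*r) + 3*exp(3*r) + 123*exp(2*r) + 101*exp(r) + 420)*exp(r)/(exp(6*r) + 3*exp(5*r) - 57*exp(4*r) - 119*exp(3*r) + 1140*exp(2*r) + 1200*exp(r) - 8000)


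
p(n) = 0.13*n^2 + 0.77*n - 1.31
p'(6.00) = 2.33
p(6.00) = 7.99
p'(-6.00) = -0.79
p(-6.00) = -1.25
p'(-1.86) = 0.29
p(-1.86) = -2.29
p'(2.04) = 1.30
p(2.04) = 0.80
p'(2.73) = 1.48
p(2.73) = 1.76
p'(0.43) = 0.88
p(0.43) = -0.95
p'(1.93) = 1.27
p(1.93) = 0.66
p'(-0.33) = 0.68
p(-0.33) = -1.55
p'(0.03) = 0.78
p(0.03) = -1.29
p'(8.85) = 3.07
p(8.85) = 15.69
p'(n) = 0.26*n + 0.77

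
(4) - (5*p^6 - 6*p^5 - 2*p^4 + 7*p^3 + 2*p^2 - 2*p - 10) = -5*p^6 + 6*p^5 + 2*p^4 - 7*p^3 - 2*p^2 + 2*p + 14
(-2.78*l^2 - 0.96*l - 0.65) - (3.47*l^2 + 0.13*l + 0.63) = -6.25*l^2 - 1.09*l - 1.28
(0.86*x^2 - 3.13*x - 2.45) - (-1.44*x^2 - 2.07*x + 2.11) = 2.3*x^2 - 1.06*x - 4.56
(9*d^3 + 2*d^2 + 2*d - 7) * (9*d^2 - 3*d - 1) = 81*d^5 - 9*d^4 + 3*d^3 - 71*d^2 + 19*d + 7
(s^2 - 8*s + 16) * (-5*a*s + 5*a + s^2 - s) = -5*a*s^3 + 45*a*s^2 - 120*a*s + 80*a + s^4 - 9*s^3 + 24*s^2 - 16*s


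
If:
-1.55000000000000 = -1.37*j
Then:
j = 1.13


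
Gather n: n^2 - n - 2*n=n^2 - 3*n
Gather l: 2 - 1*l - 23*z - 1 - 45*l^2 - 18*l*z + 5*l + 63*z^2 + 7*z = -45*l^2 + l*(4 - 18*z) + 63*z^2 - 16*z + 1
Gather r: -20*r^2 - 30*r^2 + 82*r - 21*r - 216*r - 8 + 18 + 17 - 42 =-50*r^2 - 155*r - 15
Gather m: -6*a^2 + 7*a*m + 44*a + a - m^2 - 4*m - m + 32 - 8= -6*a^2 + 45*a - m^2 + m*(7*a - 5) + 24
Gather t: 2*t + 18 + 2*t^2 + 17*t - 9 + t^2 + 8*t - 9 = 3*t^2 + 27*t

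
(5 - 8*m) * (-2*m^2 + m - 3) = 16*m^3 - 18*m^2 + 29*m - 15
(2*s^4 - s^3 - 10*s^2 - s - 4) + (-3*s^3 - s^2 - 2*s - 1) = 2*s^4 - 4*s^3 - 11*s^2 - 3*s - 5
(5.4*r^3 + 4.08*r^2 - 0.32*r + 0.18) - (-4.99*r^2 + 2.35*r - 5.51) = 5.4*r^3 + 9.07*r^2 - 2.67*r + 5.69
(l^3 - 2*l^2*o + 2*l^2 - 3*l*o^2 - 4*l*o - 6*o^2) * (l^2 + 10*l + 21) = l^5 - 2*l^4*o + 12*l^4 - 3*l^3*o^2 - 24*l^3*o + 41*l^3 - 36*l^2*o^2 - 82*l^2*o + 42*l^2 - 123*l*o^2 - 84*l*o - 126*o^2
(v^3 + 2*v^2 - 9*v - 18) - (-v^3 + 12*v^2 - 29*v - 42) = 2*v^3 - 10*v^2 + 20*v + 24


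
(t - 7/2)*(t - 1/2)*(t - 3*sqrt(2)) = t^3 - 3*sqrt(2)*t^2 - 4*t^2 + 7*t/4 + 12*sqrt(2)*t - 21*sqrt(2)/4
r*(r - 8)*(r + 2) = r^3 - 6*r^2 - 16*r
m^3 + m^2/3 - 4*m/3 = m*(m - 1)*(m + 4/3)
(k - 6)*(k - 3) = k^2 - 9*k + 18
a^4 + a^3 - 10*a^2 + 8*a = a*(a - 2)*(a - 1)*(a + 4)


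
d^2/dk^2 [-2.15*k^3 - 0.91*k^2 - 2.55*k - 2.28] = -12.9*k - 1.82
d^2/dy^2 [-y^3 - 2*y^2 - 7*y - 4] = -6*y - 4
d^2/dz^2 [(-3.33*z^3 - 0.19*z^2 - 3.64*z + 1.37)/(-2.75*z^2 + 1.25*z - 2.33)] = (-2.8421709430404e-14*z^5 + 1.4210854715202e-14*z^4 + 24.09355*z^3 - 127.66005*z^2 - 3.21412799999998*z + 36.541282)/(20.796875*z^6 - 28.359375*z^5 + 65.7525*z^4 - 50.009375*z^3 + 55.7103*z^2 - 20.358375*z + 12.649337)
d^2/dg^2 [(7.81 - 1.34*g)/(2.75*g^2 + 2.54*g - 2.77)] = (-(1.34*g - 7.81)*(5.5*g + 2.54)*(11.0*g + 5.08) + (22.11*g - 36.1478)*(2.75*g^2 + 2.54*g - 2.77))/(2.75*g^2 + 2.54*g - 2.77)^3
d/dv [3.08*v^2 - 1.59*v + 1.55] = 6.16*v - 1.59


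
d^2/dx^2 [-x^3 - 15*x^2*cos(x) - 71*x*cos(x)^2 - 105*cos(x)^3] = 15*x^2*cos(x) + 60*x*sin(x) + 142*x*cos(2*x) - 6*x + 142*sin(2*x) + 195*cos(x)/4 + 945*cos(3*x)/4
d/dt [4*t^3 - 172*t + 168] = 12*t^2 - 172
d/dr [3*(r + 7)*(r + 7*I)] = 6*r + 21 + 21*I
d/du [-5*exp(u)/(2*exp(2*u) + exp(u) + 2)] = 10*(exp(2*u) - 1)*exp(u)/(4*exp(4*u) + 4*exp(3*u) + 9*exp(2*u) + 4*exp(u) + 4)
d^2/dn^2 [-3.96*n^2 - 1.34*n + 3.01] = -7.92000000000000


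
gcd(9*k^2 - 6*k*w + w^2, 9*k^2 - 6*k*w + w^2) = 9*k^2 - 6*k*w + w^2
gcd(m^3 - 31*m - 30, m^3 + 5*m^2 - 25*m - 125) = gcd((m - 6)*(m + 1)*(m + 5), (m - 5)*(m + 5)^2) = m + 5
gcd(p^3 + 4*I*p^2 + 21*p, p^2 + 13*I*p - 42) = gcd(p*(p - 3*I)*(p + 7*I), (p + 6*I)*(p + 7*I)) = p + 7*I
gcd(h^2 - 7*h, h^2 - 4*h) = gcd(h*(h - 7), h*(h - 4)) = h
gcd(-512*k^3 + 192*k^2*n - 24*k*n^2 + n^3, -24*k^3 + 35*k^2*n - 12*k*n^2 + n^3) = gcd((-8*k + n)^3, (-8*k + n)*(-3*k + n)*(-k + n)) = 8*k - n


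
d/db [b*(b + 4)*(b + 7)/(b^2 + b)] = (b^2 + 2*b - 17)/(b^2 + 2*b + 1)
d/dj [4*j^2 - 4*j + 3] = 8*j - 4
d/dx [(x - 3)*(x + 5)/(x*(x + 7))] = 5*(x^2 + 6*x + 21)/(x^2*(x^2 + 14*x + 49))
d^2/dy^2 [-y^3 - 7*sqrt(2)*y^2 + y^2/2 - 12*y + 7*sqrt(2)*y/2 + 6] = -6*y - 14*sqrt(2) + 1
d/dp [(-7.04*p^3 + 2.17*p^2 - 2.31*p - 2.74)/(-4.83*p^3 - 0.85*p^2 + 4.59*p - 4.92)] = (16.4651*p^4 - 86.9418*p^3 + 72.2046*p^2 - 26.0108*p + 23.9418)/(23.3289*p^6 + 8.211*p^5 - 43.6169*p^4 + 39.7242*p^3 + 29.4321*p^2 - 45.1656*p + 24.2064)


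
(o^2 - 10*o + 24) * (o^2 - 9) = o^4 - 10*o^3 + 15*o^2 + 90*o - 216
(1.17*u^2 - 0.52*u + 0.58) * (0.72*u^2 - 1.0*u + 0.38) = 0.8424*u^4 - 1.5444*u^3 + 1.3822*u^2 - 0.7776*u + 0.2204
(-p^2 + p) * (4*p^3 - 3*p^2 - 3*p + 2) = -4*p^5 + 7*p^4 - 5*p^2 + 2*p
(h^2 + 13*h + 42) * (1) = h^2 + 13*h + 42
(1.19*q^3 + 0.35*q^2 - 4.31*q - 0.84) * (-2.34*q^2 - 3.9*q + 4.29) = -2.7846*q^5 - 5.46*q^4 + 13.8255*q^3 + 20.2761*q^2 - 15.2139*q - 3.6036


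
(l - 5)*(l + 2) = l^2 - 3*l - 10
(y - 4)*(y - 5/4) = y^2 - 21*y/4 + 5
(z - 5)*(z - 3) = z^2 - 8*z + 15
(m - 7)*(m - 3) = m^2 - 10*m + 21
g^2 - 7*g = g*(g - 7)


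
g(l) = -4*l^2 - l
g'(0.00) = -1.00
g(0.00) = 0.00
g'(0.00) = -1.00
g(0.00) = 0.00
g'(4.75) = -39.00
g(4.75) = -95.00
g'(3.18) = -26.44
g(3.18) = -43.63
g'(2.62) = -21.96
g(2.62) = -30.08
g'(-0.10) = -0.20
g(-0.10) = 0.06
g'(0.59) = -5.72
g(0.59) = -1.98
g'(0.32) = -3.56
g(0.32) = -0.73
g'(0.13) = -2.04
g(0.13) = -0.20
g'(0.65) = -6.20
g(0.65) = -2.34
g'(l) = -8*l - 1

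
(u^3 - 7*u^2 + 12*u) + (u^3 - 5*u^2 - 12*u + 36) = 2*u^3 - 12*u^2 + 36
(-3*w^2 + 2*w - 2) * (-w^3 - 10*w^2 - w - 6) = 3*w^5 + 28*w^4 - 15*w^3 + 36*w^2 - 10*w + 12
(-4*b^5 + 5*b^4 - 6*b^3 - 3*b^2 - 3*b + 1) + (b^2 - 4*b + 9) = -4*b^5 + 5*b^4 - 6*b^3 - 2*b^2 - 7*b + 10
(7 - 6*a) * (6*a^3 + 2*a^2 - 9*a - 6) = -36*a^4 + 30*a^3 + 68*a^2 - 27*a - 42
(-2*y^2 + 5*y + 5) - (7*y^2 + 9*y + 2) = -9*y^2 - 4*y + 3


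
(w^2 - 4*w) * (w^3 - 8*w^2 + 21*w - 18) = w^5 - 12*w^4 + 53*w^3 - 102*w^2 + 72*w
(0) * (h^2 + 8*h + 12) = 0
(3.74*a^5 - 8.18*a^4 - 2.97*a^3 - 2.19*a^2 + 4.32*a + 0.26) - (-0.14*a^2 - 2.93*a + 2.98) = 3.74*a^5 - 8.18*a^4 - 2.97*a^3 - 2.05*a^2 + 7.25*a - 2.72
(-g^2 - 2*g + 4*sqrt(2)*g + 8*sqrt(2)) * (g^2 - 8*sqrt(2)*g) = -g^4 - 2*g^3 + 12*sqrt(2)*g^3 - 64*g^2 + 24*sqrt(2)*g^2 - 128*g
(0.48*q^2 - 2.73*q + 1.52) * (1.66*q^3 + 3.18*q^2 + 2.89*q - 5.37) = 0.7968*q^5 - 3.0054*q^4 - 4.771*q^3 - 5.6337*q^2 + 19.0529*q - 8.1624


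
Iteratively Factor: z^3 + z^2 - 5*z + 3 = (z - 1)*(z^2 + 2*z - 3) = (z - 1)*(z + 3)*(z - 1)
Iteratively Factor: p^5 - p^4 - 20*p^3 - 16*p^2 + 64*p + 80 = (p + 2)*(p^4 - 3*p^3 - 14*p^2 + 12*p + 40) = (p - 2)*(p + 2)*(p^3 - p^2 - 16*p - 20) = (p - 2)*(p + 2)^2*(p^2 - 3*p - 10) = (p - 5)*(p - 2)*(p + 2)^2*(p + 2)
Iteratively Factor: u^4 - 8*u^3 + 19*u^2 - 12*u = (u)*(u^3 - 8*u^2 + 19*u - 12) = u*(u - 1)*(u^2 - 7*u + 12) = u*(u - 4)*(u - 1)*(u - 3)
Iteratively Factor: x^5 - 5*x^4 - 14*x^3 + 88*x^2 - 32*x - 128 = (x - 4)*(x^4 - x^3 - 18*x^2 + 16*x + 32) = (x - 4)*(x + 1)*(x^3 - 2*x^2 - 16*x + 32) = (x - 4)*(x + 1)*(x + 4)*(x^2 - 6*x + 8) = (x - 4)^2*(x + 1)*(x + 4)*(x - 2)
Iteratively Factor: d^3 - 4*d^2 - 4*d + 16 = (d + 2)*(d^2 - 6*d + 8) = (d - 2)*(d + 2)*(d - 4)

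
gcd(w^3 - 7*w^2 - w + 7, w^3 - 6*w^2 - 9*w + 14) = w^2 - 8*w + 7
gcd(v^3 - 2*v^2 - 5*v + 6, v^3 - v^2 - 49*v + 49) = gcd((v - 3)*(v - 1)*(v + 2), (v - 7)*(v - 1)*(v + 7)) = v - 1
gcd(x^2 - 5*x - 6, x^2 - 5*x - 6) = x^2 - 5*x - 6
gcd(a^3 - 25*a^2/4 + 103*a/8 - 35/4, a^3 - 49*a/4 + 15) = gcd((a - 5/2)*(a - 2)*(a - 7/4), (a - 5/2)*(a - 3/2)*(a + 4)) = a - 5/2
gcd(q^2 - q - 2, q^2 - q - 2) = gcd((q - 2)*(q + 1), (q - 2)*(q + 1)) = q^2 - q - 2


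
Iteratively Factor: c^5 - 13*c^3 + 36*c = (c - 2)*(c^4 + 2*c^3 - 9*c^2 - 18*c) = (c - 2)*(c + 3)*(c^3 - c^2 - 6*c) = (c - 2)*(c + 2)*(c + 3)*(c^2 - 3*c) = c*(c - 2)*(c + 2)*(c + 3)*(c - 3)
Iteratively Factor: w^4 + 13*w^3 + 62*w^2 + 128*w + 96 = (w + 4)*(w^3 + 9*w^2 + 26*w + 24) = (w + 4)^2*(w^2 + 5*w + 6) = (w + 3)*(w + 4)^2*(w + 2)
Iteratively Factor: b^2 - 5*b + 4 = (b - 4)*(b - 1)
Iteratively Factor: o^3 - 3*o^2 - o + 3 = (o - 3)*(o^2 - 1) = (o - 3)*(o - 1)*(o + 1)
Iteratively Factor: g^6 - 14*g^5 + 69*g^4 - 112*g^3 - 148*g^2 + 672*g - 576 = (g + 2)*(g^5 - 16*g^4 + 101*g^3 - 314*g^2 + 480*g - 288) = (g - 4)*(g + 2)*(g^4 - 12*g^3 + 53*g^2 - 102*g + 72) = (g - 4)^2*(g + 2)*(g^3 - 8*g^2 + 21*g - 18) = (g - 4)^2*(g - 2)*(g + 2)*(g^2 - 6*g + 9) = (g - 4)^2*(g - 3)*(g - 2)*(g + 2)*(g - 3)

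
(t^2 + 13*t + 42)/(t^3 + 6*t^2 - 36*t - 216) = (t + 7)/(t^2 - 36)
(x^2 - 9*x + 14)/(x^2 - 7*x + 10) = (x - 7)/(x - 5)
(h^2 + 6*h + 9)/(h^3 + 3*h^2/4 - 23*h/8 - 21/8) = 8*(h^2 + 6*h + 9)/(8*h^3 + 6*h^2 - 23*h - 21)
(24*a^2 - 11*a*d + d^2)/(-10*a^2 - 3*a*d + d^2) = (-24*a^2 + 11*a*d - d^2)/(10*a^2 + 3*a*d - d^2)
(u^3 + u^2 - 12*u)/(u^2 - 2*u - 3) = u*(u + 4)/(u + 1)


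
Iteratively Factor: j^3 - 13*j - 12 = (j - 4)*(j^2 + 4*j + 3) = (j - 4)*(j + 1)*(j + 3)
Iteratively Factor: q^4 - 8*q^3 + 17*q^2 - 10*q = (q - 5)*(q^3 - 3*q^2 + 2*q) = (q - 5)*(q - 2)*(q^2 - q) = q*(q - 5)*(q - 2)*(q - 1)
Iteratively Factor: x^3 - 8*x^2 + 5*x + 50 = (x - 5)*(x^2 - 3*x - 10) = (x - 5)*(x + 2)*(x - 5)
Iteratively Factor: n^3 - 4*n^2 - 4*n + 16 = (n + 2)*(n^2 - 6*n + 8) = (n - 4)*(n + 2)*(n - 2)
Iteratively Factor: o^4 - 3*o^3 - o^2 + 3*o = (o)*(o^3 - 3*o^2 - o + 3) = o*(o - 1)*(o^2 - 2*o - 3) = o*(o - 1)*(o + 1)*(o - 3)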